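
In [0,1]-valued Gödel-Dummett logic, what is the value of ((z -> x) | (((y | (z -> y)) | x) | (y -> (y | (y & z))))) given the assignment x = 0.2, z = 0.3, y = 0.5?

(z -> x): 0.3 > 0.2, so result = 0.2
(z -> y): 0.3 ≤ 0.5, so result = 1
(y | (z -> y)) = max(0.5, 1) = 1
((y | (z -> y)) | x) = max(1, 0.2) = 1
(y & z) = min(0.5, 0.3) = 0.3
(y | (y & z)) = max(0.5, 0.3) = 0.5
(y -> (y | (y & z))): 0.5 ≤ 0.5, so result = 1
(((y | (z -> y)) | x) | (y -> (y | (y & z)))) = max(1, 1) = 1
((z -> x) | (((y | (z -> y)) | x) | (y -> (y | (y & z))))) = max(0.2, 1) = 1

1.00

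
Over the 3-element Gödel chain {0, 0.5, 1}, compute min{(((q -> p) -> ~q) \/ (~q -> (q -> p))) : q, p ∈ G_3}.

Every assignment gives 1. For instance at q = 0, p = 0:
  (q -> p): 0 ≤ 0, so result = 1
  ~q: Gödel ¬ of 0 = 1 (operand is 0)
  ((q -> p) -> ~q): 1 ≤ 1, so result = 1
  ~q: Gödel ¬ of 0 = 1 (operand is 0)
  (q -> p): 0 ≤ 0, so result = 1
  (~q -> (q -> p)): 1 ≤ 1, so result = 1
  (((q -> p) -> ~q) \/ (~q -> (q -> p))) = max(1, 1) = 1
All 9 assignments give value 1 — the formula is a G_3-tautology.

1.00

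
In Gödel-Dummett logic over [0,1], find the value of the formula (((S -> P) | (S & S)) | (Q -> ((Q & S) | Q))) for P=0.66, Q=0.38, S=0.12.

(S -> P): 0.12 ≤ 0.66, so result = 1
(S & S) = min(0.12, 0.12) = 0.12
((S -> P) | (S & S)) = max(1, 0.12) = 1
(Q & S) = min(0.38, 0.12) = 0.12
((Q & S) | Q) = max(0.12, 0.38) = 0.38
(Q -> ((Q & S) | Q)): 0.38 ≤ 0.38, so result = 1
(((S -> P) | (S & S)) | (Q -> ((Q & S) | Q))) = max(1, 1) = 1

1.00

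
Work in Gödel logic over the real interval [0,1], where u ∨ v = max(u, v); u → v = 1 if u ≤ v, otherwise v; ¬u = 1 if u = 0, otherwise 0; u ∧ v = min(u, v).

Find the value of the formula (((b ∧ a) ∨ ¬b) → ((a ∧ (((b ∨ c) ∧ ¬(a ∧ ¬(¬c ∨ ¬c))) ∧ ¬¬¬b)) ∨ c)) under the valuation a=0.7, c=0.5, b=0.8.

0.50

(b ∧ a) = min(0.8, 0.7) = 0.7
¬b: Gödel ¬ of 0.8 = 0 (operand ≠ 0)
((b ∧ a) ∨ ¬b) = max(0.7, 0) = 0.7
(b ∨ c) = max(0.8, 0.5) = 0.8
¬c: Gödel ¬ of 0.5 = 0 (operand ≠ 0)
¬c: Gödel ¬ of 0.5 = 0 (operand ≠ 0)
(¬c ∨ ¬c) = max(0, 0) = 0
¬(¬c ∨ ¬c): Gödel ¬ of 0 = 1 (operand is 0)
(a ∧ ¬(¬c ∨ ¬c)) = min(0.7, 1) = 0.7
¬(a ∧ ¬(¬c ∨ ¬c)): Gödel ¬ of 0.7 = 0 (operand ≠ 0)
((b ∨ c) ∧ ¬(a ∧ ¬(¬c ∨ ¬c))) = min(0.8, 0) = 0
¬b: Gödel ¬ of 0.8 = 0 (operand ≠ 0)
¬¬b: Gödel ¬ of 0 = 1 (operand is 0)
¬¬¬b: Gödel ¬ of 1 = 0 (operand ≠ 0)
(((b ∨ c) ∧ ¬(a ∧ ¬(¬c ∨ ¬c))) ∧ ¬¬¬b) = min(0, 0) = 0
(a ∧ (((b ∨ c) ∧ ¬(a ∧ ¬(¬c ∨ ¬c))) ∧ ¬¬¬b)) = min(0.7, 0) = 0
((a ∧ (((b ∨ c) ∧ ¬(a ∧ ¬(¬c ∨ ¬c))) ∧ ¬¬¬b)) ∨ c) = max(0, 0.5) = 0.5
(((b ∧ a) ∨ ¬b) → ((a ∧ (((b ∨ c) ∧ ¬(a ∧ ¬(¬c ∨ ¬c))) ∧ ¬¬¬b)) ∨ c)): 0.7 > 0.5, so result = 0.5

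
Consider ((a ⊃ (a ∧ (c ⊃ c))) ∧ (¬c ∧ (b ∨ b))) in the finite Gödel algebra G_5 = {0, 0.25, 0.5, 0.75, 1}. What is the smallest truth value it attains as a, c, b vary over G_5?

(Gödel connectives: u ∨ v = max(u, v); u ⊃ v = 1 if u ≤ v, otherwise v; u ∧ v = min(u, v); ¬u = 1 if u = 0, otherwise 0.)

The minimum is attained at a = 0, c = 0, b = 0:
  (c ⊃ c): 0 ≤ 0, so result = 1
  (a ∧ (c ⊃ c)) = min(0, 1) = 0
  (a ⊃ (a ∧ (c ⊃ c))): 0 ≤ 0, so result = 1
  ¬c: Gödel ¬ of 0 = 1 (operand is 0)
  (b ∨ b) = max(0, 0) = 0
  (¬c ∧ (b ∨ b)) = min(1, 0) = 0
  ((a ⊃ (a ∧ (c ⊃ c))) ∧ (¬c ∧ (b ∨ b))) = min(1, 0) = 0
Checking all 125 assignments confirms none give a value below 0.00.

0.00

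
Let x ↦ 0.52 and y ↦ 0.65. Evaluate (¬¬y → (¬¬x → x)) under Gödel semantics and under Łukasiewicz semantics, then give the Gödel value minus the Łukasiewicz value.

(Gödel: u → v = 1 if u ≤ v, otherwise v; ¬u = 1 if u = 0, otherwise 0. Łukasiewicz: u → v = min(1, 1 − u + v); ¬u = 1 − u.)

Gödel evaluation:
  ¬y: Gödel ¬ of 0.65 = 0 (operand ≠ 0)
  ¬¬y: Gödel ¬ of 0 = 1 (operand is 0)
  ¬x: Gödel ¬ of 0.52 = 0 (operand ≠ 0)
  ¬¬x: Gödel ¬ of 0 = 1 (operand is 0)
  (¬¬x → x): 1 > 0.52, so result = 0.52
  (¬¬y → (¬¬x → x)): 1 > 0.52, so result = 0.52
  Gödel value = 0.52
Łukasiewicz evaluation:
  ¬y: Łukasiewicz ¬ gives 1 − 0.65 = 0.35
  ¬¬y: Łukasiewicz ¬ gives 1 − 0.35 = 0.65
  ¬x: Łukasiewicz ¬ gives 1 − 0.52 = 0.48
  ¬¬x: Łukasiewicz ¬ gives 1 − 0.48 = 0.52
  (¬¬x → x): min(1, 1 − 0.52 + 0.52) = 1
  (¬¬y → (¬¬x → x)): min(1, 1 − 0.65 + 1) = 1
  Łukasiewicz value = 1
Difference: 0.52 − 1 = -0.48

-0.48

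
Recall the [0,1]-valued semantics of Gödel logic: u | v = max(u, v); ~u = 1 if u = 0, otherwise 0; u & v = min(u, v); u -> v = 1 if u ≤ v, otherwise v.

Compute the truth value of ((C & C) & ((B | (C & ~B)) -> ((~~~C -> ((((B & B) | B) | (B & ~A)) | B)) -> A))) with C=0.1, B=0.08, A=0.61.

(C & C) = min(0.1, 0.1) = 0.1
~B: Gödel ¬ of 0.08 = 0 (operand ≠ 0)
(C & ~B) = min(0.1, 0) = 0
(B | (C & ~B)) = max(0.08, 0) = 0.08
~C: Gödel ¬ of 0.1 = 0 (operand ≠ 0)
~~C: Gödel ¬ of 0 = 1 (operand is 0)
~~~C: Gödel ¬ of 1 = 0 (operand ≠ 0)
(B & B) = min(0.08, 0.08) = 0.08
((B & B) | B) = max(0.08, 0.08) = 0.08
~A: Gödel ¬ of 0.61 = 0 (operand ≠ 0)
(B & ~A) = min(0.08, 0) = 0
(((B & B) | B) | (B & ~A)) = max(0.08, 0) = 0.08
((((B & B) | B) | (B & ~A)) | B) = max(0.08, 0.08) = 0.08
(~~~C -> ((((B & B) | B) | (B & ~A)) | B)): 0 ≤ 0.08, so result = 1
((~~~C -> ((((B & B) | B) | (B & ~A)) | B)) -> A): 1 > 0.61, so result = 0.61
((B | (C & ~B)) -> ((~~~C -> ((((B & B) | B) | (B & ~A)) | B)) -> A)): 0.08 ≤ 0.61, so result = 1
((C & C) & ((B | (C & ~B)) -> ((~~~C -> ((((B & B) | B) | (B & ~A)) | B)) -> A))) = min(0.1, 1) = 0.1

0.10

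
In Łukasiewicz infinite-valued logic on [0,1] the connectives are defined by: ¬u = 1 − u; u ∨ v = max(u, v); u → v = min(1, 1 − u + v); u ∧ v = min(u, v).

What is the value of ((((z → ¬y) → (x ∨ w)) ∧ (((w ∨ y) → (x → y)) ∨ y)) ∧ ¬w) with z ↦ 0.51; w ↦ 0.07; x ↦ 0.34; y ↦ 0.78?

0.63

¬y: Łukasiewicz ¬ gives 1 − 0.78 = 0.22
(z → ¬y): min(1, 1 − 0.51 + 0.22) = 0.71
(x ∨ w) = max(0.34, 0.07) = 0.34
((z → ¬y) → (x ∨ w)): min(1, 1 − 0.71 + 0.34) = 0.63
(w ∨ y) = max(0.07, 0.78) = 0.78
(x → y): min(1, 1 − 0.34 + 0.78) = 1
((w ∨ y) → (x → y)): min(1, 1 − 0.78 + 1) = 1
(((w ∨ y) → (x → y)) ∨ y) = max(1, 0.78) = 1
(((z → ¬y) → (x ∨ w)) ∧ (((w ∨ y) → (x → y)) ∨ y)) = min(0.63, 1) = 0.63
¬w: Łukasiewicz ¬ gives 1 − 0.07 = 0.93
((((z → ¬y) → (x ∨ w)) ∧ (((w ∨ y) → (x → y)) ∨ y)) ∧ ¬w) = min(0.63, 0.93) = 0.63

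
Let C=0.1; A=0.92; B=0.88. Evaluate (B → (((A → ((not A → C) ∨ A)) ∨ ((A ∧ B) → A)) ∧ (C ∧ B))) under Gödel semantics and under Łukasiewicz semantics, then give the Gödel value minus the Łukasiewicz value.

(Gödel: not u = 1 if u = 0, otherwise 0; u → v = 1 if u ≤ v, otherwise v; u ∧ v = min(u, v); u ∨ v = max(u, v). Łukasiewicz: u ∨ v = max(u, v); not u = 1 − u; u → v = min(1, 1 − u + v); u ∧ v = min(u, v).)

Gödel evaluation:
  not A: Gödel ¬ of 0.92 = 0 (operand ≠ 0)
  (not A → C): 0 ≤ 0.1, so result = 1
  ((not A → C) ∨ A) = max(1, 0.92) = 1
  (A → ((not A → C) ∨ A)): 0.92 ≤ 1, so result = 1
  (A ∧ B) = min(0.92, 0.88) = 0.88
  ((A ∧ B) → A): 0.88 ≤ 0.92, so result = 1
  ((A → ((not A → C) ∨ A)) ∨ ((A ∧ B) → A)) = max(1, 1) = 1
  (C ∧ B) = min(0.1, 0.88) = 0.1
  (((A → ((not A → C) ∨ A)) ∨ ((A ∧ B) → A)) ∧ (C ∧ B)) = min(1, 0.1) = 0.1
  (B → (((A → ((not A → C) ∨ A)) ∨ ((A ∧ B) → A)) ∧ (C ∧ B))): 0.88 > 0.1, so result = 0.1
  Gödel value = 0.1
Łukasiewicz evaluation:
  not A: Łukasiewicz ¬ gives 1 − 0.92 = 0.08
  (not A → C): min(1, 1 − 0.08 + 0.1) = 1
  ((not A → C) ∨ A) = max(1, 0.92) = 1
  (A → ((not A → C) ∨ A)): min(1, 1 − 0.92 + 1) = 1
  (A ∧ B) = min(0.92, 0.88) = 0.88
  ((A ∧ B) → A): min(1, 1 − 0.88 + 0.92) = 1
  ((A → ((not A → C) ∨ A)) ∨ ((A ∧ B) → A)) = max(1, 1) = 1
  (C ∧ B) = min(0.1, 0.88) = 0.1
  (((A → ((not A → C) ∨ A)) ∨ ((A ∧ B) → A)) ∧ (C ∧ B)) = min(1, 0.1) = 0.1
  (B → (((A → ((not A → C) ∨ A)) ∨ ((A ∧ B) → A)) ∧ (C ∧ B))): min(1, 1 − 0.88 + 0.1) = 0.22
  Łukasiewicz value = 0.22
Difference: 0.1 − 0.22 = -0.12

-0.12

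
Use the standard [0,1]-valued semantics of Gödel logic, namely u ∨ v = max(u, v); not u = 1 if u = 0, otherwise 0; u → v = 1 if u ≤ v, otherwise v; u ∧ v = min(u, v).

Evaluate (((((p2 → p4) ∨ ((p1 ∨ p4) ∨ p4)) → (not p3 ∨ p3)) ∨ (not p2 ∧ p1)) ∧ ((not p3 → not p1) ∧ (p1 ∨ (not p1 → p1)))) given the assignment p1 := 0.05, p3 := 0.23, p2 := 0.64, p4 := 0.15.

1.00

(p2 → p4): 0.64 > 0.15, so result = 0.15
(p1 ∨ p4) = max(0.05, 0.15) = 0.15
((p1 ∨ p4) ∨ p4) = max(0.15, 0.15) = 0.15
((p2 → p4) ∨ ((p1 ∨ p4) ∨ p4)) = max(0.15, 0.15) = 0.15
not p3: Gödel ¬ of 0.23 = 0 (operand ≠ 0)
(not p3 ∨ p3) = max(0, 0.23) = 0.23
(((p2 → p4) ∨ ((p1 ∨ p4) ∨ p4)) → (not p3 ∨ p3)): 0.15 ≤ 0.23, so result = 1
not p2: Gödel ¬ of 0.64 = 0 (operand ≠ 0)
(not p2 ∧ p1) = min(0, 0.05) = 0
((((p2 → p4) ∨ ((p1 ∨ p4) ∨ p4)) → (not p3 ∨ p3)) ∨ (not p2 ∧ p1)) = max(1, 0) = 1
not p3: Gödel ¬ of 0.23 = 0 (operand ≠ 0)
not p1: Gödel ¬ of 0.05 = 0 (operand ≠ 0)
(not p3 → not p1): 0 ≤ 0, so result = 1
not p1: Gödel ¬ of 0.05 = 0 (operand ≠ 0)
(not p1 → p1): 0 ≤ 0.05, so result = 1
(p1 ∨ (not p1 → p1)) = max(0.05, 1) = 1
((not p3 → not p1) ∧ (p1 ∨ (not p1 → p1))) = min(1, 1) = 1
(((((p2 → p4) ∨ ((p1 ∨ p4) ∨ p4)) → (not p3 ∨ p3)) ∨ (not p2 ∧ p1)) ∧ ((not p3 → not p1) ∧ (p1 ∨ (not p1 → p1)))) = min(1, 1) = 1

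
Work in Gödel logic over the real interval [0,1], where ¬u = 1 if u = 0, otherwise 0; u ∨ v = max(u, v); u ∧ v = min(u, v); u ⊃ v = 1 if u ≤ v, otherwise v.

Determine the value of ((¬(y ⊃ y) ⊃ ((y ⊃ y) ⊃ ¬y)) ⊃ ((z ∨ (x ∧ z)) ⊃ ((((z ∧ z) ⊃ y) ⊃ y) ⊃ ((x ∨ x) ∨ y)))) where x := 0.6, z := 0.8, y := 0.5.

0.60

(y ⊃ y): 0.5 ≤ 0.5, so result = 1
¬(y ⊃ y): Gödel ¬ of 1 = 0 (operand ≠ 0)
(y ⊃ y): 0.5 ≤ 0.5, so result = 1
¬y: Gödel ¬ of 0.5 = 0 (operand ≠ 0)
((y ⊃ y) ⊃ ¬y): 1 > 0, so result = 0
(¬(y ⊃ y) ⊃ ((y ⊃ y) ⊃ ¬y)): 0 ≤ 0, so result = 1
(x ∧ z) = min(0.6, 0.8) = 0.6
(z ∨ (x ∧ z)) = max(0.8, 0.6) = 0.8
(z ∧ z) = min(0.8, 0.8) = 0.8
((z ∧ z) ⊃ y): 0.8 > 0.5, so result = 0.5
(((z ∧ z) ⊃ y) ⊃ y): 0.5 ≤ 0.5, so result = 1
(x ∨ x) = max(0.6, 0.6) = 0.6
((x ∨ x) ∨ y) = max(0.6, 0.5) = 0.6
((((z ∧ z) ⊃ y) ⊃ y) ⊃ ((x ∨ x) ∨ y)): 1 > 0.6, so result = 0.6
((z ∨ (x ∧ z)) ⊃ ((((z ∧ z) ⊃ y) ⊃ y) ⊃ ((x ∨ x) ∨ y))): 0.8 > 0.6, so result = 0.6
((¬(y ⊃ y) ⊃ ((y ⊃ y) ⊃ ¬y)) ⊃ ((z ∨ (x ∧ z)) ⊃ ((((z ∧ z) ⊃ y) ⊃ y) ⊃ ((x ∨ x) ∨ y)))): 1 > 0.6, so result = 0.6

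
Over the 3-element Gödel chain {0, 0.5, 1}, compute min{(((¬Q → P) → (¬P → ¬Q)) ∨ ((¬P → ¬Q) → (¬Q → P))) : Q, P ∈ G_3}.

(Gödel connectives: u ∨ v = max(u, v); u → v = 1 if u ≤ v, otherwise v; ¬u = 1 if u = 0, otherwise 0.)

1.00

Every assignment gives 1. For instance at Q = 0, P = 0:
  ¬Q: Gödel ¬ of 0 = 1 (operand is 0)
  (¬Q → P): 1 > 0, so result = 0
  ¬P: Gödel ¬ of 0 = 1 (operand is 0)
  ¬Q: Gödel ¬ of 0 = 1 (operand is 0)
  (¬P → ¬Q): 1 ≤ 1, so result = 1
  ((¬Q → P) → (¬P → ¬Q)): 0 ≤ 1, so result = 1
  ¬P: Gödel ¬ of 0 = 1 (operand is 0)
  ¬Q: Gödel ¬ of 0 = 1 (operand is 0)
  (¬P → ¬Q): 1 ≤ 1, so result = 1
  ¬Q: Gödel ¬ of 0 = 1 (operand is 0)
  (¬Q → P): 1 > 0, so result = 0
  ((¬P → ¬Q) → (¬Q → P)): 1 > 0, so result = 0
  (((¬Q → P) → (¬P → ¬Q)) ∨ ((¬P → ¬Q) → (¬Q → P))) = max(1, 0) = 1
All 9 assignments give value 1 — the formula is a G_3-tautology.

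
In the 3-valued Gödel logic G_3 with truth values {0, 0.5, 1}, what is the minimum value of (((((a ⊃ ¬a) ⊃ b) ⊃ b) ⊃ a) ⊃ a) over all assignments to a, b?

0.50

The minimum is attained at a = 0.5, b = 0:
  ¬a: Gödel ¬ of 0.5 = 0 (operand ≠ 0)
  (a ⊃ ¬a): 0.5 > 0, so result = 0
  ((a ⊃ ¬a) ⊃ b): 0 ≤ 0, so result = 1
  (((a ⊃ ¬a) ⊃ b) ⊃ b): 1 > 0, so result = 0
  ((((a ⊃ ¬a) ⊃ b) ⊃ b) ⊃ a): 0 ≤ 0.5, so result = 1
  (((((a ⊃ ¬a) ⊃ b) ⊃ b) ⊃ a) ⊃ a): 1 > 0.5, so result = 0.5
Checking all 9 assignments confirms none give a value below 0.50.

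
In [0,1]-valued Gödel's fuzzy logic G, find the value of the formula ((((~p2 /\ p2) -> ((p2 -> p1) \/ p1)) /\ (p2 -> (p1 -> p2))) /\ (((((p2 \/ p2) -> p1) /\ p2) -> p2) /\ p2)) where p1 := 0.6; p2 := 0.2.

~p2: Gödel ¬ of 0.2 = 0 (operand ≠ 0)
(~p2 /\ p2) = min(0, 0.2) = 0
(p2 -> p1): 0.2 ≤ 0.6, so result = 1
((p2 -> p1) \/ p1) = max(1, 0.6) = 1
((~p2 /\ p2) -> ((p2 -> p1) \/ p1)): 0 ≤ 1, so result = 1
(p1 -> p2): 0.6 > 0.2, so result = 0.2
(p2 -> (p1 -> p2)): 0.2 ≤ 0.2, so result = 1
(((~p2 /\ p2) -> ((p2 -> p1) \/ p1)) /\ (p2 -> (p1 -> p2))) = min(1, 1) = 1
(p2 \/ p2) = max(0.2, 0.2) = 0.2
((p2 \/ p2) -> p1): 0.2 ≤ 0.6, so result = 1
(((p2 \/ p2) -> p1) /\ p2) = min(1, 0.2) = 0.2
((((p2 \/ p2) -> p1) /\ p2) -> p2): 0.2 ≤ 0.2, so result = 1
(((((p2 \/ p2) -> p1) /\ p2) -> p2) /\ p2) = min(1, 0.2) = 0.2
((((~p2 /\ p2) -> ((p2 -> p1) \/ p1)) /\ (p2 -> (p1 -> p2))) /\ (((((p2 \/ p2) -> p1) /\ p2) -> p2) /\ p2)) = min(1, 0.2) = 0.2

0.20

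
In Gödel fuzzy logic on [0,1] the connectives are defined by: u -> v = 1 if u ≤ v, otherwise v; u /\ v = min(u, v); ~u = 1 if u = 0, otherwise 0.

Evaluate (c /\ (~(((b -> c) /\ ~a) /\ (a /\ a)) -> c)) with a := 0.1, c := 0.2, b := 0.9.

0.20

(b -> c): 0.9 > 0.2, so result = 0.2
~a: Gödel ¬ of 0.1 = 0 (operand ≠ 0)
((b -> c) /\ ~a) = min(0.2, 0) = 0
(a /\ a) = min(0.1, 0.1) = 0.1
(((b -> c) /\ ~a) /\ (a /\ a)) = min(0, 0.1) = 0
~(((b -> c) /\ ~a) /\ (a /\ a)): Gödel ¬ of 0 = 1 (operand is 0)
(~(((b -> c) /\ ~a) /\ (a /\ a)) -> c): 1 > 0.2, so result = 0.2
(c /\ (~(((b -> c) /\ ~a) /\ (a /\ a)) -> c)) = min(0.2, 0.2) = 0.2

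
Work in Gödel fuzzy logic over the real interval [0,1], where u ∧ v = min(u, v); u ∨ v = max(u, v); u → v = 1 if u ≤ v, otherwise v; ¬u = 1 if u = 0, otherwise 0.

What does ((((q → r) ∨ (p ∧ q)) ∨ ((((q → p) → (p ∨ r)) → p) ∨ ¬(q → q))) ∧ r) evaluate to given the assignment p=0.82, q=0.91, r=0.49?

0.49

(q → r): 0.91 > 0.49, so result = 0.49
(p ∧ q) = min(0.82, 0.91) = 0.82
((q → r) ∨ (p ∧ q)) = max(0.49, 0.82) = 0.82
(q → p): 0.91 > 0.82, so result = 0.82
(p ∨ r) = max(0.82, 0.49) = 0.82
((q → p) → (p ∨ r)): 0.82 ≤ 0.82, so result = 1
(((q → p) → (p ∨ r)) → p): 1 > 0.82, so result = 0.82
(q → q): 0.91 ≤ 0.91, so result = 1
¬(q → q): Gödel ¬ of 1 = 0 (operand ≠ 0)
((((q → p) → (p ∨ r)) → p) ∨ ¬(q → q)) = max(0.82, 0) = 0.82
(((q → r) ∨ (p ∧ q)) ∨ ((((q → p) → (p ∨ r)) → p) ∨ ¬(q → q))) = max(0.82, 0.82) = 0.82
((((q → r) ∨ (p ∧ q)) ∨ ((((q → p) → (p ∨ r)) → p) ∨ ¬(q → q))) ∧ r) = min(0.82, 0.49) = 0.49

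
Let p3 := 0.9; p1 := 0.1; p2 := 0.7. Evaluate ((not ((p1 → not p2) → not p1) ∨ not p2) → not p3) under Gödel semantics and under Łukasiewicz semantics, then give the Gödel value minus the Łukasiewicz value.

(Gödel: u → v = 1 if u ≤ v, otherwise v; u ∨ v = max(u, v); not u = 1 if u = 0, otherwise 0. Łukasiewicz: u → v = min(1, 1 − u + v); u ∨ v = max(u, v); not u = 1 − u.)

0.20

Gödel evaluation:
  not p2: Gödel ¬ of 0.7 = 0 (operand ≠ 0)
  (p1 → not p2): 0.1 > 0, so result = 0
  not p1: Gödel ¬ of 0.1 = 0 (operand ≠ 0)
  ((p1 → not p2) → not p1): 0 ≤ 0, so result = 1
  not ((p1 → not p2) → not p1): Gödel ¬ of 1 = 0 (operand ≠ 0)
  not p2: Gödel ¬ of 0.7 = 0 (operand ≠ 0)
  (not ((p1 → not p2) → not p1) ∨ not p2) = max(0, 0) = 0
  not p3: Gödel ¬ of 0.9 = 0 (operand ≠ 0)
  ((not ((p1 → not p2) → not p1) ∨ not p2) → not p3): 0 ≤ 0, so result = 1
  Gödel value = 1
Łukasiewicz evaluation:
  not p2: Łukasiewicz ¬ gives 1 − 0.7 = 0.3
  (p1 → not p2): min(1, 1 − 0.1 + 0.3) = 1
  not p1: Łukasiewicz ¬ gives 1 − 0.1 = 0.9
  ((p1 → not p2) → not p1): min(1, 1 − 1 + 0.9) = 0.9
  not ((p1 → not p2) → not p1): Łukasiewicz ¬ gives 1 − 0.9 = 0.1
  not p2: Łukasiewicz ¬ gives 1 − 0.7 = 0.3
  (not ((p1 → not p2) → not p1) ∨ not p2) = max(0.1, 0.3) = 0.3
  not p3: Łukasiewicz ¬ gives 1 − 0.9 = 0.1
  ((not ((p1 → not p2) → not p1) ∨ not p2) → not p3): min(1, 1 − 0.3 + 0.1) = 0.8
  Łukasiewicz value = 0.8
Difference: 1 − 0.8 = 0.20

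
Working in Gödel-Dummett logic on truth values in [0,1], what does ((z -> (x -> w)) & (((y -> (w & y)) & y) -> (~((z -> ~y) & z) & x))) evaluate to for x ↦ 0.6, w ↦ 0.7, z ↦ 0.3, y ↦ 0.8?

(x -> w): 0.6 ≤ 0.7, so result = 1
(z -> (x -> w)): 0.3 ≤ 1, so result = 1
(w & y) = min(0.7, 0.8) = 0.7
(y -> (w & y)): 0.8 > 0.7, so result = 0.7
((y -> (w & y)) & y) = min(0.7, 0.8) = 0.7
~y: Gödel ¬ of 0.8 = 0 (operand ≠ 0)
(z -> ~y): 0.3 > 0, so result = 0
((z -> ~y) & z) = min(0, 0.3) = 0
~((z -> ~y) & z): Gödel ¬ of 0 = 1 (operand is 0)
(~((z -> ~y) & z) & x) = min(1, 0.6) = 0.6
(((y -> (w & y)) & y) -> (~((z -> ~y) & z) & x)): 0.7 > 0.6, so result = 0.6
((z -> (x -> w)) & (((y -> (w & y)) & y) -> (~((z -> ~y) & z) & x))) = min(1, 0.6) = 0.6

0.60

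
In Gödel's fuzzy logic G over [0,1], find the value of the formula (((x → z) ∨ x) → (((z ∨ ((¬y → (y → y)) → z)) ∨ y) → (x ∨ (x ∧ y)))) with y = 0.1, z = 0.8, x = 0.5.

(x → z): 0.5 ≤ 0.8, so result = 1
((x → z) ∨ x) = max(1, 0.5) = 1
¬y: Gödel ¬ of 0.1 = 0 (operand ≠ 0)
(y → y): 0.1 ≤ 0.1, so result = 1
(¬y → (y → y)): 0 ≤ 1, so result = 1
((¬y → (y → y)) → z): 1 > 0.8, so result = 0.8
(z ∨ ((¬y → (y → y)) → z)) = max(0.8, 0.8) = 0.8
((z ∨ ((¬y → (y → y)) → z)) ∨ y) = max(0.8, 0.1) = 0.8
(x ∧ y) = min(0.5, 0.1) = 0.1
(x ∨ (x ∧ y)) = max(0.5, 0.1) = 0.5
(((z ∨ ((¬y → (y → y)) → z)) ∨ y) → (x ∨ (x ∧ y))): 0.8 > 0.5, so result = 0.5
(((x → z) ∨ x) → (((z ∨ ((¬y → (y → y)) → z)) ∨ y) → (x ∨ (x ∧ y)))): 1 > 0.5, so result = 0.5

0.50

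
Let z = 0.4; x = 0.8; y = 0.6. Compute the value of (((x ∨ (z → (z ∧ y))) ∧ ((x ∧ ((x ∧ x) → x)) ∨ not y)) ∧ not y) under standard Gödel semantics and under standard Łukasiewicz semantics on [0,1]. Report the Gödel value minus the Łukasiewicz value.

Gödel evaluation:
  (z ∧ y) = min(0.4, 0.6) = 0.4
  (z → (z ∧ y)): 0.4 ≤ 0.4, so result = 1
  (x ∨ (z → (z ∧ y))) = max(0.8, 1) = 1
  (x ∧ x) = min(0.8, 0.8) = 0.8
  ((x ∧ x) → x): 0.8 ≤ 0.8, so result = 1
  (x ∧ ((x ∧ x) → x)) = min(0.8, 1) = 0.8
  not y: Gödel ¬ of 0.6 = 0 (operand ≠ 0)
  ((x ∧ ((x ∧ x) → x)) ∨ not y) = max(0.8, 0) = 0.8
  ((x ∨ (z → (z ∧ y))) ∧ ((x ∧ ((x ∧ x) → x)) ∨ not y)) = min(1, 0.8) = 0.8
  not y: Gödel ¬ of 0.6 = 0 (operand ≠ 0)
  (((x ∨ (z → (z ∧ y))) ∧ ((x ∧ ((x ∧ x) → x)) ∨ not y)) ∧ not y) = min(0.8, 0) = 0
  Gödel value = 0
Łukasiewicz evaluation:
  (z ∧ y) = min(0.4, 0.6) = 0.4
  (z → (z ∧ y)): min(1, 1 − 0.4 + 0.4) = 1
  (x ∨ (z → (z ∧ y))) = max(0.8, 1) = 1
  (x ∧ x) = min(0.8, 0.8) = 0.8
  ((x ∧ x) → x): min(1, 1 − 0.8 + 0.8) = 1
  (x ∧ ((x ∧ x) → x)) = min(0.8, 1) = 0.8
  not y: Łukasiewicz ¬ gives 1 − 0.6 = 0.4
  ((x ∧ ((x ∧ x) → x)) ∨ not y) = max(0.8, 0.4) = 0.8
  ((x ∨ (z → (z ∧ y))) ∧ ((x ∧ ((x ∧ x) → x)) ∨ not y)) = min(1, 0.8) = 0.8
  not y: Łukasiewicz ¬ gives 1 − 0.6 = 0.4
  (((x ∨ (z → (z ∧ y))) ∧ ((x ∧ ((x ∧ x) → x)) ∨ not y)) ∧ not y) = min(0.8, 0.4) = 0.4
  Łukasiewicz value = 0.4
Difference: 0 − 0.4 = -0.40

-0.40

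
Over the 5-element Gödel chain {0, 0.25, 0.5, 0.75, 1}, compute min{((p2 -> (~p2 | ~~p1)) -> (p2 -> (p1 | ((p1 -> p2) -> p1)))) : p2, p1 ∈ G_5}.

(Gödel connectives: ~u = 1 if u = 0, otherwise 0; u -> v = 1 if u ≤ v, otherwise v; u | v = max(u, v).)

0.25

The minimum is attained at p2 = 0.5, p1 = 0.25:
  ~p2: Gödel ¬ of 0.5 = 0 (operand ≠ 0)
  ~p1: Gödel ¬ of 0.25 = 0 (operand ≠ 0)
  ~~p1: Gödel ¬ of 0 = 1 (operand is 0)
  (~p2 | ~~p1) = max(0, 1) = 1
  (p2 -> (~p2 | ~~p1)): 0.5 ≤ 1, so result = 1
  (p1 -> p2): 0.25 ≤ 0.5, so result = 1
  ((p1 -> p2) -> p1): 1 > 0.25, so result = 0.25
  (p1 | ((p1 -> p2) -> p1)) = max(0.25, 0.25) = 0.25
  (p2 -> (p1 | ((p1 -> p2) -> p1))): 0.5 > 0.25, so result = 0.25
  ((p2 -> (~p2 | ~~p1)) -> (p2 -> (p1 | ((p1 -> p2) -> p1)))): 1 > 0.25, so result = 0.25
Checking all 25 assignments confirms none give a value below 0.25.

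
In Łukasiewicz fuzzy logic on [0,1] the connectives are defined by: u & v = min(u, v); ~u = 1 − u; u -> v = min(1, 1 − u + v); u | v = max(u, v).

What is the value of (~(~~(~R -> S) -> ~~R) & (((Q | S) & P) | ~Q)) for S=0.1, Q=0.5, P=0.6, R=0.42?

0.10

~R: Łukasiewicz ¬ gives 1 − 0.42 = 0.58
(~R -> S): min(1, 1 − 0.58 + 0.1) = 0.52
~(~R -> S): Łukasiewicz ¬ gives 1 − 0.52 = 0.48
~~(~R -> S): Łukasiewicz ¬ gives 1 − 0.48 = 0.52
~R: Łukasiewicz ¬ gives 1 − 0.42 = 0.58
~~R: Łukasiewicz ¬ gives 1 − 0.58 = 0.42
(~~(~R -> S) -> ~~R): min(1, 1 − 0.52 + 0.42) = 0.9
~(~~(~R -> S) -> ~~R): Łukasiewicz ¬ gives 1 − 0.9 = 0.1
(Q | S) = max(0.5, 0.1) = 0.5
((Q | S) & P) = min(0.5, 0.6) = 0.5
~Q: Łukasiewicz ¬ gives 1 − 0.5 = 0.5
(((Q | S) & P) | ~Q) = max(0.5, 0.5) = 0.5
(~(~~(~R -> S) -> ~~R) & (((Q | S) & P) | ~Q)) = min(0.1, 0.5) = 0.1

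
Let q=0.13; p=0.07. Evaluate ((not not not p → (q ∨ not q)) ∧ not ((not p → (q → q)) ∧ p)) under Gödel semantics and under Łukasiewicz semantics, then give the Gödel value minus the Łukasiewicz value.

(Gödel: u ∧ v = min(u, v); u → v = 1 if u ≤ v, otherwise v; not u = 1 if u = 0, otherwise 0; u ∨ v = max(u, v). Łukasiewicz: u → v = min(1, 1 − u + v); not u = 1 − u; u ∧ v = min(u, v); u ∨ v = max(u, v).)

-0.93

Gödel evaluation:
  not p: Gödel ¬ of 0.07 = 0 (operand ≠ 0)
  not not p: Gödel ¬ of 0 = 1 (operand is 0)
  not not not p: Gödel ¬ of 1 = 0 (operand ≠ 0)
  not q: Gödel ¬ of 0.13 = 0 (operand ≠ 0)
  (q ∨ not q) = max(0.13, 0) = 0.13
  (not not not p → (q ∨ not q)): 0 ≤ 0.13, so result = 1
  not p: Gödel ¬ of 0.07 = 0 (operand ≠ 0)
  (q → q): 0.13 ≤ 0.13, so result = 1
  (not p → (q → q)): 0 ≤ 1, so result = 1
  ((not p → (q → q)) ∧ p) = min(1, 0.07) = 0.07
  not ((not p → (q → q)) ∧ p): Gödel ¬ of 0.07 = 0 (operand ≠ 0)
  ((not not not p → (q ∨ not q)) ∧ not ((not p → (q → q)) ∧ p)) = min(1, 0) = 0
  Gödel value = 0
Łukasiewicz evaluation:
  not p: Łukasiewicz ¬ gives 1 − 0.07 = 0.93
  not not p: Łukasiewicz ¬ gives 1 − 0.93 = 0.07
  not not not p: Łukasiewicz ¬ gives 1 − 0.07 = 0.93
  not q: Łukasiewicz ¬ gives 1 − 0.13 = 0.87
  (q ∨ not q) = max(0.13, 0.87) = 0.87
  (not not not p → (q ∨ not q)): min(1, 1 − 0.93 + 0.87) = 0.94
  not p: Łukasiewicz ¬ gives 1 − 0.07 = 0.93
  (q → q): min(1, 1 − 0.13 + 0.13) = 1
  (not p → (q → q)): min(1, 1 − 0.93 + 1) = 1
  ((not p → (q → q)) ∧ p) = min(1, 0.07) = 0.07
  not ((not p → (q → q)) ∧ p): Łukasiewicz ¬ gives 1 − 0.07 = 0.93
  ((not not not p → (q ∨ not q)) ∧ not ((not p → (q → q)) ∧ p)) = min(0.94, 0.93) = 0.93
  Łukasiewicz value = 0.93
Difference: 0 − 0.93 = -0.93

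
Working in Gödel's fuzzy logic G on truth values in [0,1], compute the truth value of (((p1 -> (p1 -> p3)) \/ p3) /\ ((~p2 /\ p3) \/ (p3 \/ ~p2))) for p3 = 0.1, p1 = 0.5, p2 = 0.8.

(p1 -> p3): 0.5 > 0.1, so result = 0.1
(p1 -> (p1 -> p3)): 0.5 > 0.1, so result = 0.1
((p1 -> (p1 -> p3)) \/ p3) = max(0.1, 0.1) = 0.1
~p2: Gödel ¬ of 0.8 = 0 (operand ≠ 0)
(~p2 /\ p3) = min(0, 0.1) = 0
~p2: Gödel ¬ of 0.8 = 0 (operand ≠ 0)
(p3 \/ ~p2) = max(0.1, 0) = 0.1
((~p2 /\ p3) \/ (p3 \/ ~p2)) = max(0, 0.1) = 0.1
(((p1 -> (p1 -> p3)) \/ p3) /\ ((~p2 /\ p3) \/ (p3 \/ ~p2))) = min(0.1, 0.1) = 0.1

0.10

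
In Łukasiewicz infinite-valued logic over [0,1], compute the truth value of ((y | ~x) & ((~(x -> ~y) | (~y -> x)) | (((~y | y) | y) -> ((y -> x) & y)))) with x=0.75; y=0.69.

0.69

~x: Łukasiewicz ¬ gives 1 − 0.75 = 0.25
(y | ~x) = max(0.69, 0.25) = 0.69
~y: Łukasiewicz ¬ gives 1 − 0.69 = 0.31
(x -> ~y): min(1, 1 − 0.75 + 0.31) = 0.56
~(x -> ~y): Łukasiewicz ¬ gives 1 − 0.56 = 0.44
~y: Łukasiewicz ¬ gives 1 − 0.69 = 0.31
(~y -> x): min(1, 1 − 0.31 + 0.75) = 1
(~(x -> ~y) | (~y -> x)) = max(0.44, 1) = 1
~y: Łukasiewicz ¬ gives 1 − 0.69 = 0.31
(~y | y) = max(0.31, 0.69) = 0.69
((~y | y) | y) = max(0.69, 0.69) = 0.69
(y -> x): min(1, 1 − 0.69 + 0.75) = 1
((y -> x) & y) = min(1, 0.69) = 0.69
(((~y | y) | y) -> ((y -> x) & y)): min(1, 1 − 0.69 + 0.69) = 1
((~(x -> ~y) | (~y -> x)) | (((~y | y) | y) -> ((y -> x) & y))) = max(1, 1) = 1
((y | ~x) & ((~(x -> ~y) | (~y -> x)) | (((~y | y) | y) -> ((y -> x) & y)))) = min(0.69, 1) = 0.69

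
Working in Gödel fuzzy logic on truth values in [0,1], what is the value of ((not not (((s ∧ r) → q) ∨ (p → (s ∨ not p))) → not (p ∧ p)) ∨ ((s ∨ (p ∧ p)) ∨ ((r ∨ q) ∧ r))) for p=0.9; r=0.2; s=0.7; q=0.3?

(s ∧ r) = min(0.7, 0.2) = 0.2
((s ∧ r) → q): 0.2 ≤ 0.3, so result = 1
not p: Gödel ¬ of 0.9 = 0 (operand ≠ 0)
(s ∨ not p) = max(0.7, 0) = 0.7
(p → (s ∨ not p)): 0.9 > 0.7, so result = 0.7
(((s ∧ r) → q) ∨ (p → (s ∨ not p))) = max(1, 0.7) = 1
not (((s ∧ r) → q) ∨ (p → (s ∨ not p))): Gödel ¬ of 1 = 0 (operand ≠ 0)
not not (((s ∧ r) → q) ∨ (p → (s ∨ not p))): Gödel ¬ of 0 = 1 (operand is 0)
(p ∧ p) = min(0.9, 0.9) = 0.9
not (p ∧ p): Gödel ¬ of 0.9 = 0 (operand ≠ 0)
(not not (((s ∧ r) → q) ∨ (p → (s ∨ not p))) → not (p ∧ p)): 1 > 0, so result = 0
(p ∧ p) = min(0.9, 0.9) = 0.9
(s ∨ (p ∧ p)) = max(0.7, 0.9) = 0.9
(r ∨ q) = max(0.2, 0.3) = 0.3
((r ∨ q) ∧ r) = min(0.3, 0.2) = 0.2
((s ∨ (p ∧ p)) ∨ ((r ∨ q) ∧ r)) = max(0.9, 0.2) = 0.9
((not not (((s ∧ r) → q) ∨ (p → (s ∨ not p))) → not (p ∧ p)) ∨ ((s ∨ (p ∧ p)) ∨ ((r ∨ q) ∧ r))) = max(0, 0.9) = 0.9

0.90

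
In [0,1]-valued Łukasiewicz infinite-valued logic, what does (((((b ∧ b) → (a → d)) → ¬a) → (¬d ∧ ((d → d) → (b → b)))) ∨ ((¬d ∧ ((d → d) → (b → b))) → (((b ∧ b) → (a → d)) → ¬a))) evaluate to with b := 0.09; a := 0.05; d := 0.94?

1.00

(b ∧ b) = min(0.09, 0.09) = 0.09
(a → d): min(1, 1 − 0.05 + 0.94) = 1
((b ∧ b) → (a → d)): min(1, 1 − 0.09 + 1) = 1
¬a: Łukasiewicz ¬ gives 1 − 0.05 = 0.95
(((b ∧ b) → (a → d)) → ¬a): min(1, 1 − 1 + 0.95) = 0.95
¬d: Łukasiewicz ¬ gives 1 − 0.94 = 0.06
(d → d): min(1, 1 − 0.94 + 0.94) = 1
(b → b): min(1, 1 − 0.09 + 0.09) = 1
((d → d) → (b → b)): min(1, 1 − 1 + 1) = 1
(¬d ∧ ((d → d) → (b → b))) = min(0.06, 1) = 0.06
((((b ∧ b) → (a → d)) → ¬a) → (¬d ∧ ((d → d) → (b → b)))): min(1, 1 − 0.95 + 0.06) = 0.11
¬d: Łukasiewicz ¬ gives 1 − 0.94 = 0.06
(d → d): min(1, 1 − 0.94 + 0.94) = 1
(b → b): min(1, 1 − 0.09 + 0.09) = 1
((d → d) → (b → b)): min(1, 1 − 1 + 1) = 1
(¬d ∧ ((d → d) → (b → b))) = min(0.06, 1) = 0.06
(b ∧ b) = min(0.09, 0.09) = 0.09
(a → d): min(1, 1 − 0.05 + 0.94) = 1
((b ∧ b) → (a → d)): min(1, 1 − 0.09 + 1) = 1
¬a: Łukasiewicz ¬ gives 1 − 0.05 = 0.95
(((b ∧ b) → (a → d)) → ¬a): min(1, 1 − 1 + 0.95) = 0.95
((¬d ∧ ((d → d) → (b → b))) → (((b ∧ b) → (a → d)) → ¬a)): min(1, 1 − 0.06 + 0.95) = 1
(((((b ∧ b) → (a → d)) → ¬a) → (¬d ∧ ((d → d) → (b → b)))) ∨ ((¬d ∧ ((d → d) → (b → b))) → (((b ∧ b) → (a → d)) → ¬a))) = max(0.11, 1) = 1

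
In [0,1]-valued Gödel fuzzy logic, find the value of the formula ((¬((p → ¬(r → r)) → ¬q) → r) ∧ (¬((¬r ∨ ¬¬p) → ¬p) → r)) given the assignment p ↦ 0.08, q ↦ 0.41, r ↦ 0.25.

(r → r): 0.25 ≤ 0.25, so result = 1
¬(r → r): Gödel ¬ of 1 = 0 (operand ≠ 0)
(p → ¬(r → r)): 0.08 > 0, so result = 0
¬q: Gödel ¬ of 0.41 = 0 (operand ≠ 0)
((p → ¬(r → r)) → ¬q): 0 ≤ 0, so result = 1
¬((p → ¬(r → r)) → ¬q): Gödel ¬ of 1 = 0 (operand ≠ 0)
(¬((p → ¬(r → r)) → ¬q) → r): 0 ≤ 0.25, so result = 1
¬r: Gödel ¬ of 0.25 = 0 (operand ≠ 0)
¬p: Gödel ¬ of 0.08 = 0 (operand ≠ 0)
¬¬p: Gödel ¬ of 0 = 1 (operand is 0)
(¬r ∨ ¬¬p) = max(0, 1) = 1
¬p: Gödel ¬ of 0.08 = 0 (operand ≠ 0)
((¬r ∨ ¬¬p) → ¬p): 1 > 0, so result = 0
¬((¬r ∨ ¬¬p) → ¬p): Gödel ¬ of 0 = 1 (operand is 0)
(¬((¬r ∨ ¬¬p) → ¬p) → r): 1 > 0.25, so result = 0.25
((¬((p → ¬(r → r)) → ¬q) → r) ∧ (¬((¬r ∨ ¬¬p) → ¬p) → r)) = min(1, 0.25) = 0.25

0.25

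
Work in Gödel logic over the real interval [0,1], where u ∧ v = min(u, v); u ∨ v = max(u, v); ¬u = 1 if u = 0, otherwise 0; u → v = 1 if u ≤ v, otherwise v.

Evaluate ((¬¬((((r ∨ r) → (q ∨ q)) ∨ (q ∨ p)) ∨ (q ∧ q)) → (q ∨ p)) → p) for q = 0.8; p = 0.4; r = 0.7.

0.40

(r ∨ r) = max(0.7, 0.7) = 0.7
(q ∨ q) = max(0.8, 0.8) = 0.8
((r ∨ r) → (q ∨ q)): 0.7 ≤ 0.8, so result = 1
(q ∨ p) = max(0.8, 0.4) = 0.8
(((r ∨ r) → (q ∨ q)) ∨ (q ∨ p)) = max(1, 0.8) = 1
(q ∧ q) = min(0.8, 0.8) = 0.8
((((r ∨ r) → (q ∨ q)) ∨ (q ∨ p)) ∨ (q ∧ q)) = max(1, 0.8) = 1
¬((((r ∨ r) → (q ∨ q)) ∨ (q ∨ p)) ∨ (q ∧ q)): Gödel ¬ of 1 = 0 (operand ≠ 0)
¬¬((((r ∨ r) → (q ∨ q)) ∨ (q ∨ p)) ∨ (q ∧ q)): Gödel ¬ of 0 = 1 (operand is 0)
(q ∨ p) = max(0.8, 0.4) = 0.8
(¬¬((((r ∨ r) → (q ∨ q)) ∨ (q ∨ p)) ∨ (q ∧ q)) → (q ∨ p)): 1 > 0.8, so result = 0.8
((¬¬((((r ∨ r) → (q ∨ q)) ∨ (q ∨ p)) ∨ (q ∧ q)) → (q ∨ p)) → p): 0.8 > 0.4, so result = 0.4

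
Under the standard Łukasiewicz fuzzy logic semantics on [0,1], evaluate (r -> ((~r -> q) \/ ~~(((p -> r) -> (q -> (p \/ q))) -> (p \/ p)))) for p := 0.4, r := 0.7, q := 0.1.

~r: Łukasiewicz ¬ gives 1 − 0.7 = 0.3
(~r -> q): min(1, 1 − 0.3 + 0.1) = 0.8
(p -> r): min(1, 1 − 0.4 + 0.7) = 1
(p \/ q) = max(0.4, 0.1) = 0.4
(q -> (p \/ q)): min(1, 1 − 0.1 + 0.4) = 1
((p -> r) -> (q -> (p \/ q))): min(1, 1 − 1 + 1) = 1
(p \/ p) = max(0.4, 0.4) = 0.4
(((p -> r) -> (q -> (p \/ q))) -> (p \/ p)): min(1, 1 − 1 + 0.4) = 0.4
~(((p -> r) -> (q -> (p \/ q))) -> (p \/ p)): Łukasiewicz ¬ gives 1 − 0.4 = 0.6
~~(((p -> r) -> (q -> (p \/ q))) -> (p \/ p)): Łukasiewicz ¬ gives 1 − 0.6 = 0.4
((~r -> q) \/ ~~(((p -> r) -> (q -> (p \/ q))) -> (p \/ p))) = max(0.8, 0.4) = 0.8
(r -> ((~r -> q) \/ ~~(((p -> r) -> (q -> (p \/ q))) -> (p \/ p)))): min(1, 1 − 0.7 + 0.8) = 1

1.00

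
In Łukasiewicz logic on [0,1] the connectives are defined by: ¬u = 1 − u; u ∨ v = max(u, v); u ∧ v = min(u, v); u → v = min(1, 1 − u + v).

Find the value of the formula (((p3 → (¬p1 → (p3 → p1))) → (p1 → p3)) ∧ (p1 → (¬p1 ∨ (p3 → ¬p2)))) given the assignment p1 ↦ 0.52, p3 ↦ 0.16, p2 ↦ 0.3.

¬p1: Łukasiewicz ¬ gives 1 − 0.52 = 0.48
(p3 → p1): min(1, 1 − 0.16 + 0.52) = 1
(¬p1 → (p3 → p1)): min(1, 1 − 0.48 + 1) = 1
(p3 → (¬p1 → (p3 → p1))): min(1, 1 − 0.16 + 1) = 1
(p1 → p3): min(1, 1 − 0.52 + 0.16) = 0.64
((p3 → (¬p1 → (p3 → p1))) → (p1 → p3)): min(1, 1 − 1 + 0.64) = 0.64
¬p1: Łukasiewicz ¬ gives 1 − 0.52 = 0.48
¬p2: Łukasiewicz ¬ gives 1 − 0.3 = 0.7
(p3 → ¬p2): min(1, 1 − 0.16 + 0.7) = 1
(¬p1 ∨ (p3 → ¬p2)) = max(0.48, 1) = 1
(p1 → (¬p1 ∨ (p3 → ¬p2))): min(1, 1 − 0.52 + 1) = 1
(((p3 → (¬p1 → (p3 → p1))) → (p1 → p3)) ∧ (p1 → (¬p1 ∨ (p3 → ¬p2)))) = min(0.64, 1) = 0.64

0.64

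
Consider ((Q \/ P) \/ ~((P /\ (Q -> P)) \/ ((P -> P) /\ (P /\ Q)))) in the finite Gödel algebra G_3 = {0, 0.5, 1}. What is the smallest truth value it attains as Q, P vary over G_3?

0.50

The minimum is attained at Q = 0, P = 0.5:
  (Q \/ P) = max(0, 0.5) = 0.5
  (Q -> P): 0 ≤ 0.5, so result = 1
  (P /\ (Q -> P)) = min(0.5, 1) = 0.5
  (P -> P): 0.5 ≤ 0.5, so result = 1
  (P /\ Q) = min(0.5, 0) = 0
  ((P -> P) /\ (P /\ Q)) = min(1, 0) = 0
  ((P /\ (Q -> P)) \/ ((P -> P) /\ (P /\ Q))) = max(0.5, 0) = 0.5
  ~((P /\ (Q -> P)) \/ ((P -> P) /\ (P /\ Q))): Gödel ¬ of 0.5 = 0 (operand ≠ 0)
  ((Q \/ P) \/ ~((P /\ (Q -> P)) \/ ((P -> P) /\ (P /\ Q)))) = max(0.5, 0) = 0.5
Checking all 9 assignments confirms none give a value below 0.50.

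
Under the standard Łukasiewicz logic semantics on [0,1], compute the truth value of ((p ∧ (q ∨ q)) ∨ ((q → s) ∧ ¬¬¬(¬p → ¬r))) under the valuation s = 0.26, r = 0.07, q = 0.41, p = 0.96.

0.41

(q ∨ q) = max(0.41, 0.41) = 0.41
(p ∧ (q ∨ q)) = min(0.96, 0.41) = 0.41
(q → s): min(1, 1 − 0.41 + 0.26) = 0.85
¬p: Łukasiewicz ¬ gives 1 − 0.96 = 0.04
¬r: Łukasiewicz ¬ gives 1 − 0.07 = 0.93
(¬p → ¬r): min(1, 1 − 0.04 + 0.93) = 1
¬(¬p → ¬r): Łukasiewicz ¬ gives 1 − 1 = 0
¬¬(¬p → ¬r): Łukasiewicz ¬ gives 1 − 0 = 1
¬¬¬(¬p → ¬r): Łukasiewicz ¬ gives 1 − 1 = 0
((q → s) ∧ ¬¬¬(¬p → ¬r)) = min(0.85, 0) = 0
((p ∧ (q ∨ q)) ∨ ((q → s) ∧ ¬¬¬(¬p → ¬r))) = max(0.41, 0) = 0.41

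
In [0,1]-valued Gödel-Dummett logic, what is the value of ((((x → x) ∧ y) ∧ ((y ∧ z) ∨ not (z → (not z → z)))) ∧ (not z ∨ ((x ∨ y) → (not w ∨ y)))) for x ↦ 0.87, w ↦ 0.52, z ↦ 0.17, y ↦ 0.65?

(x → x): 0.87 ≤ 0.87, so result = 1
((x → x) ∧ y) = min(1, 0.65) = 0.65
(y ∧ z) = min(0.65, 0.17) = 0.17
not z: Gödel ¬ of 0.17 = 0 (operand ≠ 0)
(not z → z): 0 ≤ 0.17, so result = 1
(z → (not z → z)): 0.17 ≤ 1, so result = 1
not (z → (not z → z)): Gödel ¬ of 1 = 0 (operand ≠ 0)
((y ∧ z) ∨ not (z → (not z → z))) = max(0.17, 0) = 0.17
(((x → x) ∧ y) ∧ ((y ∧ z) ∨ not (z → (not z → z)))) = min(0.65, 0.17) = 0.17
not z: Gödel ¬ of 0.17 = 0 (operand ≠ 0)
(x ∨ y) = max(0.87, 0.65) = 0.87
not w: Gödel ¬ of 0.52 = 0 (operand ≠ 0)
(not w ∨ y) = max(0, 0.65) = 0.65
((x ∨ y) → (not w ∨ y)): 0.87 > 0.65, so result = 0.65
(not z ∨ ((x ∨ y) → (not w ∨ y))) = max(0, 0.65) = 0.65
((((x → x) ∧ y) ∧ ((y ∧ z) ∨ not (z → (not z → z)))) ∧ (not z ∨ ((x ∨ y) → (not w ∨ y)))) = min(0.17, 0.65) = 0.17

0.17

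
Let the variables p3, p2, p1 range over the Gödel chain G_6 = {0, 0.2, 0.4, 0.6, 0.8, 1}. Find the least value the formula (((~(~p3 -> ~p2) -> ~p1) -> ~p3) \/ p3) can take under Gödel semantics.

0.20

The minimum is attained at p3 = 0.2, p2 = 0, p1 = 0:
  ~p3: Gödel ¬ of 0.2 = 0 (operand ≠ 0)
  ~p2: Gödel ¬ of 0 = 1 (operand is 0)
  (~p3 -> ~p2): 0 ≤ 1, so result = 1
  ~(~p3 -> ~p2): Gödel ¬ of 1 = 0 (operand ≠ 0)
  ~p1: Gödel ¬ of 0 = 1 (operand is 0)
  (~(~p3 -> ~p2) -> ~p1): 0 ≤ 1, so result = 1
  ~p3: Gödel ¬ of 0.2 = 0 (operand ≠ 0)
  ((~(~p3 -> ~p2) -> ~p1) -> ~p3): 1 > 0, so result = 0
  (((~(~p3 -> ~p2) -> ~p1) -> ~p3) \/ p3) = max(0, 0.2) = 0.2
Checking all 216 assignments confirms none give a value below 0.20.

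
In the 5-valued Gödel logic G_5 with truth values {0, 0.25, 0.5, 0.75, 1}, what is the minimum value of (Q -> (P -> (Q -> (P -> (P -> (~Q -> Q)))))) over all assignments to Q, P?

Every assignment gives 1. For instance at Q = 0, P = 0:
  ~Q: Gödel ¬ of 0 = 1 (operand is 0)
  (~Q -> Q): 1 > 0, so result = 0
  (P -> (~Q -> Q)): 0 ≤ 0, so result = 1
  (P -> (P -> (~Q -> Q))): 0 ≤ 1, so result = 1
  (Q -> (P -> (P -> (~Q -> Q)))): 0 ≤ 1, so result = 1
  (P -> (Q -> (P -> (P -> (~Q -> Q))))): 0 ≤ 1, so result = 1
  (Q -> (P -> (Q -> (P -> (P -> (~Q -> Q)))))): 0 ≤ 1, so result = 1
All 25 assignments give value 1 — the formula is a G_5-tautology.

1.00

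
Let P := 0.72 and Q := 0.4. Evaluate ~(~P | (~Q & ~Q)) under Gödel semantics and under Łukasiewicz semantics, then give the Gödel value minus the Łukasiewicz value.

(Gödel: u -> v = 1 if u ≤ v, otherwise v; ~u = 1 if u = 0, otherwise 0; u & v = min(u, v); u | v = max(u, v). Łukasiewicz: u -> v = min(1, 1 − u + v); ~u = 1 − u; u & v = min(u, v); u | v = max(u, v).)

0.60

Gödel evaluation:
  ~P: Gödel ¬ of 0.72 = 0 (operand ≠ 0)
  ~Q: Gödel ¬ of 0.4 = 0 (operand ≠ 0)
  ~Q: Gödel ¬ of 0.4 = 0 (operand ≠ 0)
  (~Q & ~Q) = min(0, 0) = 0
  (~P | (~Q & ~Q)) = max(0, 0) = 0
  ~(~P | (~Q & ~Q)): Gödel ¬ of 0 = 1 (operand is 0)
  Gödel value = 1
Łukasiewicz evaluation:
  ~P: Łukasiewicz ¬ gives 1 − 0.72 = 0.28
  ~Q: Łukasiewicz ¬ gives 1 − 0.4 = 0.6
  ~Q: Łukasiewicz ¬ gives 1 − 0.4 = 0.6
  (~Q & ~Q) = min(0.6, 0.6) = 0.6
  (~P | (~Q & ~Q)) = max(0.28, 0.6) = 0.6
  ~(~P | (~Q & ~Q)): Łukasiewicz ¬ gives 1 − 0.6 = 0.4
  Łukasiewicz value = 0.4
Difference: 1 − 0.4 = 0.60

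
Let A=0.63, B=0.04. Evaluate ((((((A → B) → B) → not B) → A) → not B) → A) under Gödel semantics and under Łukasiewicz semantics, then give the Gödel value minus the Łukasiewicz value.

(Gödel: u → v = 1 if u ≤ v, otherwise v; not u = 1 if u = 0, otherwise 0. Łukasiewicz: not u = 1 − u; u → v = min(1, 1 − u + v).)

Gödel evaluation:
  (A → B): 0.63 > 0.04, so result = 0.04
  ((A → B) → B): 0.04 ≤ 0.04, so result = 1
  not B: Gödel ¬ of 0.04 = 0 (operand ≠ 0)
  (((A → B) → B) → not B): 1 > 0, so result = 0
  ((((A → B) → B) → not B) → A): 0 ≤ 0.63, so result = 1
  not B: Gödel ¬ of 0.04 = 0 (operand ≠ 0)
  (((((A → B) → B) → not B) → A) → not B): 1 > 0, so result = 0
  ((((((A → B) → B) → not B) → A) → not B) → A): 0 ≤ 0.63, so result = 1
  Gödel value = 1
Łukasiewicz evaluation:
  (A → B): min(1, 1 − 0.63 + 0.04) = 0.41
  ((A → B) → B): min(1, 1 − 0.41 + 0.04) = 0.63
  not B: Łukasiewicz ¬ gives 1 − 0.04 = 0.96
  (((A → B) → B) → not B): min(1, 1 − 0.63 + 0.96) = 1
  ((((A → B) → B) → not B) → A): min(1, 1 − 1 + 0.63) = 0.63
  not B: Łukasiewicz ¬ gives 1 − 0.04 = 0.96
  (((((A → B) → B) → not B) → A) → not B): min(1, 1 − 0.63 + 0.96) = 1
  ((((((A → B) → B) → not B) → A) → not B) → A): min(1, 1 − 1 + 0.63) = 0.63
  Łukasiewicz value = 0.63
Difference: 1 − 0.63 = 0.37

0.37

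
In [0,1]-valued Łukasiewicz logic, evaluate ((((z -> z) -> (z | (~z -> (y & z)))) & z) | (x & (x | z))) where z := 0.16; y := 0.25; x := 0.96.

0.96

(z -> z): min(1, 1 − 0.16 + 0.16) = 1
~z: Łukasiewicz ¬ gives 1 − 0.16 = 0.84
(y & z) = min(0.25, 0.16) = 0.16
(~z -> (y & z)): min(1, 1 − 0.84 + 0.16) = 0.32
(z | (~z -> (y & z))) = max(0.16, 0.32) = 0.32
((z -> z) -> (z | (~z -> (y & z)))): min(1, 1 − 1 + 0.32) = 0.32
(((z -> z) -> (z | (~z -> (y & z)))) & z) = min(0.32, 0.16) = 0.16
(x | z) = max(0.96, 0.16) = 0.96
(x & (x | z)) = min(0.96, 0.96) = 0.96
((((z -> z) -> (z | (~z -> (y & z)))) & z) | (x & (x | z))) = max(0.16, 0.96) = 0.96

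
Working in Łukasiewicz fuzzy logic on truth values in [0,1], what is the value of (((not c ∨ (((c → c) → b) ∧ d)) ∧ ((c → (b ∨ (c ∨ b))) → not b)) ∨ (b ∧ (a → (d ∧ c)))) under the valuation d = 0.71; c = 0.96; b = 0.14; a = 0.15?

0.14

not c: Łukasiewicz ¬ gives 1 − 0.96 = 0.04
(c → c): min(1, 1 − 0.96 + 0.96) = 1
((c → c) → b): min(1, 1 − 1 + 0.14) = 0.14
(((c → c) → b) ∧ d) = min(0.14, 0.71) = 0.14
(not c ∨ (((c → c) → b) ∧ d)) = max(0.04, 0.14) = 0.14
(c ∨ b) = max(0.96, 0.14) = 0.96
(b ∨ (c ∨ b)) = max(0.14, 0.96) = 0.96
(c → (b ∨ (c ∨ b))): min(1, 1 − 0.96 + 0.96) = 1
not b: Łukasiewicz ¬ gives 1 − 0.14 = 0.86
((c → (b ∨ (c ∨ b))) → not b): min(1, 1 − 1 + 0.86) = 0.86
((not c ∨ (((c → c) → b) ∧ d)) ∧ ((c → (b ∨ (c ∨ b))) → not b)) = min(0.14, 0.86) = 0.14
(d ∧ c) = min(0.71, 0.96) = 0.71
(a → (d ∧ c)): min(1, 1 − 0.15 + 0.71) = 1
(b ∧ (a → (d ∧ c))) = min(0.14, 1) = 0.14
(((not c ∨ (((c → c) → b) ∧ d)) ∧ ((c → (b ∨ (c ∨ b))) → not b)) ∨ (b ∧ (a → (d ∧ c)))) = max(0.14, 0.14) = 0.14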